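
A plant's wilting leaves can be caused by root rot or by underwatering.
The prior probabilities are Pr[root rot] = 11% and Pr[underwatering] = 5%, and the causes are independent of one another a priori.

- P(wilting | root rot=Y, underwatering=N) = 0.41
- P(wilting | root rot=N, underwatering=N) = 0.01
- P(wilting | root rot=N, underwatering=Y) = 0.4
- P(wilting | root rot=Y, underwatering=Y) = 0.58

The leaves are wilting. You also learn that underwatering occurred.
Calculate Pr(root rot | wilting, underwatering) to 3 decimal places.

Sum P(wilting|·) weighted by the priors over both values of root rot:
  P(wilting | underwatering) = 0.4*0.89 + 0.58*0.11
        = 0.356000 + 0.063800 = 0.419800
Configurations with root rot contribute 0.063800, so
  P(root rot | wilting, underwatering) = 0.063800 / 0.419800 ≈ 0.152

Pr(root rot | wilting, underwatering) ≈ 0.152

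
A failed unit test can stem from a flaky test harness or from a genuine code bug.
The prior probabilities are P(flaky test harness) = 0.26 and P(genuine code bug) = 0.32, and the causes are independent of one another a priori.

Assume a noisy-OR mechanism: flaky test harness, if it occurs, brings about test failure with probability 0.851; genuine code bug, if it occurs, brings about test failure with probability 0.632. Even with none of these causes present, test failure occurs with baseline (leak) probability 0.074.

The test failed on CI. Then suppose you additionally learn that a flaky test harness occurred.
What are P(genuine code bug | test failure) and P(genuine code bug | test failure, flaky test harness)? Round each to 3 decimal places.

P(genuine code bug | test failure) ≈ 0.553; P(genuine code bug | test failure, flaky test harness) ≈ 0.341

Under noisy-OR, P(test failure | causes) = 1 − (1−0.074)·∏(1−qᵢ) over the active causes.
Sum P(test failure|·) weighted by the priors over the 4 (flaky test harness, genuine code bug) configurations:
  P(test failure) = 0.074*0.74*0.68 + 0.659232*0.74*0.32 + 0.862026*0.26*0.68 + 0.949226*0.26*0.32
        = 0.037237 + 0.156106 + 0.152406 + 0.078976 = 0.424725
Configurations with genuine code bug contribute 0.235082, so
  P(genuine code bug | test failure) = 0.235082 / 0.424725 ≈ 0.553

With the extra evidence:
Weight on genuine code bug=true, given the evidence: 0.949226×0.32 = 0.303752
Normalizer over all consistent configurations: 0.862026×0.68 + 0.949226×0.32 = 0.889930
P(genuine code bug | test failure, flaky test harness) = 0.303752/0.889930 ≈ 0.341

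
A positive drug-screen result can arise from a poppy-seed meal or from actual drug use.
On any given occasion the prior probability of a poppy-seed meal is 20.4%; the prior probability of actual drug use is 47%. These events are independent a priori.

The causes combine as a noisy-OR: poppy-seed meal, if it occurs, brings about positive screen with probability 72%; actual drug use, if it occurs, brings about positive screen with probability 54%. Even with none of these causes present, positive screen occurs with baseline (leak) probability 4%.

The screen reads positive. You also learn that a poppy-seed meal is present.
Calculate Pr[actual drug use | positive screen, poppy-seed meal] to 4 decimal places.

Under noisy-OR, P(positive screen | causes) = 1 − (1−0.04)·∏(1−qᵢ) over the active causes.
Enumerate both values of actual drug use and weight by the priors:
  P(positive screen | poppy-seed meal) = 0.7312*0.53 + 0.876352*0.47
        = 0.387536 + 0.411885 = 0.799421
Keeping only the actual drug use-present terms gives 0.411885, so
  P(actual drug use | positive screen, poppy-seed meal) = 0.411885 / 0.799421 ≈ 0.5152

Pr[actual drug use | positive screen, poppy-seed meal] ≈ 0.5152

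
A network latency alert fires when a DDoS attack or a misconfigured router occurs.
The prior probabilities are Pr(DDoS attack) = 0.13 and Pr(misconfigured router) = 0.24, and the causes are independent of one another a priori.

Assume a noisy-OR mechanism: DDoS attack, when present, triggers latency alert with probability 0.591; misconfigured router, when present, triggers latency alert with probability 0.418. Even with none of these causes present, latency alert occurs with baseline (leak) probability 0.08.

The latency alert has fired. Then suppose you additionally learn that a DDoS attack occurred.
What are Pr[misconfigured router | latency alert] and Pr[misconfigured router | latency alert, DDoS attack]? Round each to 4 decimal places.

Under noisy-OR, P(latency alert | causes) = 1 − (1−0.08)·∏(1−qᵢ) over the active causes.
Weight on misconfigured router=true, given the evidence: 0.097000 + 0.024367 = 0.121367
Denominator P(latency alert): 0.08*0.87*0.76 + 0.46456*0.87*0.24 + 0.62372*0.13*0.76 + 0.781005*0.13*0.24 = 0.235887
P(misconfigured router | latency alert) = 0.121367/0.235887 ≈ 0.5145

Now condition on the additional information:
By total probability over both values of misconfigured router:
  P(latency alert | DDoS attack) = 0.62372*0.76 + 0.781005*0.24
        = 0.474027 + 0.187441 = 0.661468
Configurations with misconfigured router contribute 0.187441, so
  P(misconfigured router | latency alert, DDoS attack) = 0.187441 / 0.661468 ≈ 0.2834
This is intercausal reasoning (explaining away): once DDoS attack accounts for the latency alert, misconfigured router becomes less likely.

Pr[misconfigured router | latency alert] ≈ 0.5145; Pr[misconfigured router | latency alert, DDoS attack] ≈ 0.2834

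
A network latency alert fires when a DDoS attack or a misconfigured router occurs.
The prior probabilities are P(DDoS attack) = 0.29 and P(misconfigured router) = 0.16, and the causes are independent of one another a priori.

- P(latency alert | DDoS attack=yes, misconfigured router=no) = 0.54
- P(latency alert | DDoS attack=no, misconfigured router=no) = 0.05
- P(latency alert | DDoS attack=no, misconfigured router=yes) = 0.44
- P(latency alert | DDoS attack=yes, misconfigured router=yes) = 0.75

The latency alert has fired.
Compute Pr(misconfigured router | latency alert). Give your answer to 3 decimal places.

Pr(misconfigured router | latency alert) ≈ 0.344

P(latency alert) = 0.05·0.71·0.84 + 0.44·0.71·0.16 + 0.54·0.29·0.84 + 0.75·0.29·0.16 = 0.029820 + 0.049984 + 0.131544 + 0.034800 = 0.246148
Of this, 0.084784 comes from 0.049984 + 0.034800 (the misconfigured router=true cases).
P(misconfigured router | latency alert) = 0.084784 / 0.246148 ≈ 0.344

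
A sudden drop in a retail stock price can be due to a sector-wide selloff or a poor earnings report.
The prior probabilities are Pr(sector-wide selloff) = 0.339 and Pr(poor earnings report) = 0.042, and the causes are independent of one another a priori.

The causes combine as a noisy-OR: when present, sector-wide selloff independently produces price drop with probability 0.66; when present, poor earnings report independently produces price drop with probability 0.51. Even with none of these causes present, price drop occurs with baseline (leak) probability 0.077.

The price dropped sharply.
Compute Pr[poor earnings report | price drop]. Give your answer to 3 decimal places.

Under noisy-OR, P(price drop | causes) = 1 − (1−0.077)·∏(1−qᵢ) over the active causes.
Numerator (weight on configurations with poor earnings report): 0.015206 + 0.012049 = 0.027255
Normalizer over all consistent configurations: 0.077×0.661×0.958 + 0.54773×0.661×0.042 + 0.68618×0.339×0.958 + 0.846228×0.339×0.042 = 0.298859
P(poor earnings report | price drop) = 0.027255/0.298859 ≈ 0.091

Pr[poor earnings report | price drop] ≈ 0.091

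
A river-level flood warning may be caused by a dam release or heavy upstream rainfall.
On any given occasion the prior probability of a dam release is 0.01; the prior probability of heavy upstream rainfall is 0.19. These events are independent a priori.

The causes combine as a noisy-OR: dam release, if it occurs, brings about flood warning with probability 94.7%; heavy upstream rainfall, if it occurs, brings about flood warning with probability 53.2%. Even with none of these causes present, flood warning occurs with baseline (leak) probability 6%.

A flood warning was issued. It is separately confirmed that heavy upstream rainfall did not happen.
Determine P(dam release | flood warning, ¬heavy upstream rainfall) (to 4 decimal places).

P(dam release | flood warning, ¬heavy upstream rainfall) ≈ 0.1379

Under noisy-OR, P(flood warning | causes) = 1 − (1−0.06)·∏(1−qᵢ) over the active causes.
For the numerator, keep only dam release=true terms: 0.95018×0.01 = 0.009502
Denominator P(flood warning | ¬heavy upstream rainfall): 0.06×0.99 + 0.95018×0.01 = 0.068902
Posterior = 0.009502 / 0.068902 ≈ 0.1379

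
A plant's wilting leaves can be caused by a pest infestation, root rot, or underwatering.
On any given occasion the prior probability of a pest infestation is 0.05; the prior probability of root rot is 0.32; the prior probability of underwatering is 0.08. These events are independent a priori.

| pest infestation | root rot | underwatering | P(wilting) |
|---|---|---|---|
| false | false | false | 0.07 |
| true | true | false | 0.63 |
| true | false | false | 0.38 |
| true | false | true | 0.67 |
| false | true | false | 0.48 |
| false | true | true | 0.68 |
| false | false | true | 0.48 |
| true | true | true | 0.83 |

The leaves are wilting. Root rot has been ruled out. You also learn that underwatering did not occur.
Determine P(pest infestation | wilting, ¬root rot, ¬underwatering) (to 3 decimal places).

P(pest infestation | wilting, ¬root rot, ¬underwatering) ≈ 0.222

For the numerator, keep only pest infestation=true terms: 0.38·0.05 = 0.019000
Normalizer over all consistent configurations: 0.07·0.95 + 0.38·0.05 = 0.085500
P(pest infestation | wilting, ¬root rot, ¬underwatering) = 0.019000/0.085500 ≈ 0.222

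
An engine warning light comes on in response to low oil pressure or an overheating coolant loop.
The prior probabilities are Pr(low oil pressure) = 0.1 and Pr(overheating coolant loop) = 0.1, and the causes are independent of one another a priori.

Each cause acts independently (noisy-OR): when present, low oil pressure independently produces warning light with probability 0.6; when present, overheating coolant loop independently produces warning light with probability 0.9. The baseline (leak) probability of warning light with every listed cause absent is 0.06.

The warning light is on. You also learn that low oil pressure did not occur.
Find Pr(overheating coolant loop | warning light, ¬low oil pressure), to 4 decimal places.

Under noisy-OR, P(warning light | causes) = 1 − (1−0.06)·∏(1−qᵢ) over the active causes.
P(warning light | ¬low oil pressure) = 0.06·0.9 + 0.906·0.1 = 0.054000 + 0.090600 = 0.144600
The overheating coolant loop-present share is 0.906·0.1 = 0.090600.
Hence the posterior is 0.090600/0.144600 ≈ 0.6266.

Pr(overheating coolant loop | warning light, ¬low oil pressure) ≈ 0.6266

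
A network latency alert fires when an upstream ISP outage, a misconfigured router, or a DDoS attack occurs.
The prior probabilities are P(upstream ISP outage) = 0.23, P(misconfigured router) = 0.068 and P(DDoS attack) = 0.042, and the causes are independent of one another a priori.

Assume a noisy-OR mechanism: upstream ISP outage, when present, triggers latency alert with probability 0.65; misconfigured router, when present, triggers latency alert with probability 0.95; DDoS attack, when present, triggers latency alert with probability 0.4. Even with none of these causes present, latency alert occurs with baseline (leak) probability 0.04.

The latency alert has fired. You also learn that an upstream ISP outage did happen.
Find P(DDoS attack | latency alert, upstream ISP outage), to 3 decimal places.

P(DDoS attack | latency alert, upstream ISP outage) ≈ 0.049

Under noisy-OR, P(latency alert | causes) = 1 − (1−0.04)·∏(1−qᵢ) over the active causes.
P(latency alert | upstream ISP outage) = 0.664·0.932·0.958 + 0.7984·0.932·0.042 + 0.9832·0.068·0.958 + 0.98992·0.068·0.042 = 0.592856 + 0.031253 + 0.064050 + 0.002827 = 0.690986
Restricting to configurations with DDoS attack present: 0.031253 + 0.002827 = 0.034080.
Hence the posterior is 0.034080/0.690986 ≈ 0.049.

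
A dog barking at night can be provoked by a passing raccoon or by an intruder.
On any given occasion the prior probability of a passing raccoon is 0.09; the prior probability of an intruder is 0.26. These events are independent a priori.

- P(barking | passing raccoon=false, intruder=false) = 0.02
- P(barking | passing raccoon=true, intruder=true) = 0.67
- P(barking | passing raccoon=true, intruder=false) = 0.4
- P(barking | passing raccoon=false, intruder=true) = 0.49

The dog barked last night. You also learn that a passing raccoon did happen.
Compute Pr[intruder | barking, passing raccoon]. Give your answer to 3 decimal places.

Pr[intruder | barking, passing raccoon] ≈ 0.370

P(barking | passing raccoon) = 0.4×0.74 + 0.67×0.26 = 0.296000 + 0.174200 = 0.470200
Of this, 0.174200 comes from 0.67×0.26 (the intruder=true cases).
Hence the posterior is 0.174200/0.470200 ≈ 0.370.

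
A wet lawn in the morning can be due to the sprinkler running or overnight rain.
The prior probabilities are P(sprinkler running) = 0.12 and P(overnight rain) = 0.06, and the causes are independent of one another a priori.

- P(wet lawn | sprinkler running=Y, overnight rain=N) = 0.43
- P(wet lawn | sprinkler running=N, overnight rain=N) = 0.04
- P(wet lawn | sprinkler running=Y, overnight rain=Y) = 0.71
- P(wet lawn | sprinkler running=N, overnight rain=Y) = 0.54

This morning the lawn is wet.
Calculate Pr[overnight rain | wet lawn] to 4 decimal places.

Weight on overnight rain=true, given the evidence: 0.028512 + 0.005112 = 0.033624
The normalizing constant is 0.04·0.88·0.94 + 0.54·0.88·0.06 + 0.43·0.12·0.94 + 0.71·0.12·0.06 = 0.115216
P(overnight rain | wet lawn) = 0.033624/0.115216 ≈ 0.2918

Pr[overnight rain | wet lawn] ≈ 0.2918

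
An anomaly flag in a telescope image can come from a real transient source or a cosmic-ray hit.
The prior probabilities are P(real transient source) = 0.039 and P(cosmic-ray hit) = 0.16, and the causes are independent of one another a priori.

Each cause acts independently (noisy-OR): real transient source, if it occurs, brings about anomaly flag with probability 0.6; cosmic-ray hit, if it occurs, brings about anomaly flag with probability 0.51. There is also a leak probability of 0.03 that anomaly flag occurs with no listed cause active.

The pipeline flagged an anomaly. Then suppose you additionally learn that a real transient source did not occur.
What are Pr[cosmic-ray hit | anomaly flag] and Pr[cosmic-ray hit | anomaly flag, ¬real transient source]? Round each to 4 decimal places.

Pr[cosmic-ray hit | anomaly flag] ≈ 0.6595; Pr[cosmic-ray hit | anomaly flag, ¬real transient source] ≈ 0.7691

Under noisy-OR, P(anomaly flag | causes) = 1 − (1−0.03)·∏(1−qᵢ) over the active causes.
By total probability over the 4 (real transient source, cosmic-ray hit) configurations:
  P(anomaly flag) = 0.03·0.961·0.84 + 0.5247·0.961·0.16 + 0.612·0.039·0.84 + 0.80988·0.039·0.16
        = 0.024217 + 0.080678 + 0.020049 + 0.005054 = 0.129998
Keeping only the cosmic-ray hit-present terms gives 0.085732, so
  P(cosmic-ray hit | anomaly flag) = 0.085732 / 0.129998 ≈ 0.6595

Now condition on the additional information:
Weight on cosmic-ray hit=true, given the evidence: 0.5247·0.16 = 0.083952
Denominator P(anomaly flag | ¬real transient source): 0.03·0.84 + 0.5247·0.16 = 0.109152
P(cosmic-ray hit | anomaly flag, ¬real transient source) = 0.083952/0.109152 ≈ 0.7691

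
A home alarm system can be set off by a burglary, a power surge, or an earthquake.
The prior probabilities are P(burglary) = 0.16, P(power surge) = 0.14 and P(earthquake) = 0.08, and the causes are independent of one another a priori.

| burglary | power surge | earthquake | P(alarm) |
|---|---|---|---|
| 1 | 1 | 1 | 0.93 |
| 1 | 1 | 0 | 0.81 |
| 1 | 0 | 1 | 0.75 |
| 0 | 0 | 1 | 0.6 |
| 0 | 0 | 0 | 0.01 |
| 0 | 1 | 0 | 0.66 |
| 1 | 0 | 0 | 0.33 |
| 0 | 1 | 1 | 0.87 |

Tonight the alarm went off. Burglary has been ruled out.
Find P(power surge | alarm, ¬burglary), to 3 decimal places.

P(power surge | alarm, ¬burglary) ≈ 0.658

P(alarm | ¬burglary) = 0.01·0.86·0.92 + 0.6·0.86·0.08 + 0.66·0.14·0.92 + 0.87·0.14·0.08 = 0.007912 + 0.041280 + 0.085008 + 0.009744 = 0.143944
Of this, 0.094752 comes from 0.085008 + 0.009744 (the power surge=true cases).
So P(power surge | alarm, ¬burglary) = 0.094752/0.143944 ≈ 0.658.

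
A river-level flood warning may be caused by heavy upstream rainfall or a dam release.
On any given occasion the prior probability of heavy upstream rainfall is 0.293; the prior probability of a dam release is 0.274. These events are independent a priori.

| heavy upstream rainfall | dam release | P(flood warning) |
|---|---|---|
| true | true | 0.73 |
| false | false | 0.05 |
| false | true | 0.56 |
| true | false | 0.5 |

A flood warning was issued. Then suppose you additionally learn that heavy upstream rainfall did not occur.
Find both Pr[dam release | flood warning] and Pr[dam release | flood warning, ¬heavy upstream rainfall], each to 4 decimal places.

Pr[dam release | flood warning] ≈ 0.5586; Pr[dam release | flood warning, ¬heavy upstream rainfall] ≈ 0.8087

Sum P(flood warning|·) weighted by the priors over the 4 (heavy upstream rainfall, dam release) configurations:
  P(flood warning) = 0.05×0.707×0.726 + 0.56×0.707×0.274 + 0.5×0.293×0.726 + 0.73×0.293×0.274
        = 0.025664 + 0.108482 + 0.106359 + 0.058606 = 0.299111
Configurations with dam release contribute 0.167088, so
  P(dam release | flood warning) = 0.167088 / 0.299111 ≈ 0.5586

Now condition on the additional information:
Weight on dam release=true, given the evidence: 0.56*0.274 = 0.153440
Denominator P(flood warning | ¬heavy upstream rainfall): 0.05*0.726 + 0.56*0.274 = 0.189740
P(dam release | flood warning, ¬heavy upstream rainfall) = 0.153440/0.189740 ≈ 0.8087
With heavy upstream rainfall excluded, dam release must carry more of the explanatory weight for the flood warning.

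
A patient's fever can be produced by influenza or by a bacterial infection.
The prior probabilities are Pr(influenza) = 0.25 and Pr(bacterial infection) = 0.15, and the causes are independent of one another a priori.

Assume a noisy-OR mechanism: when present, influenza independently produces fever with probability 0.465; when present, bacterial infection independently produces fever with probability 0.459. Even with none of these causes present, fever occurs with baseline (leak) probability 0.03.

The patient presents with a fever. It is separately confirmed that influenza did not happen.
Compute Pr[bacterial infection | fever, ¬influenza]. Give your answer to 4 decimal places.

Under noisy-OR, P(fever | causes) = 1 − (1−0.03)·∏(1−qᵢ) over the active causes.
For the numerator, keep only bacterial infection=true terms: 0.47523×0.15 = 0.071285
The normalizing constant is 0.03×0.85 + 0.47523×0.15 = 0.096785
P(bacterial infection | fever, ¬influenza) = 0.071285/0.096785 ≈ 0.7365

Pr[bacterial infection | fever, ¬influenza] ≈ 0.7365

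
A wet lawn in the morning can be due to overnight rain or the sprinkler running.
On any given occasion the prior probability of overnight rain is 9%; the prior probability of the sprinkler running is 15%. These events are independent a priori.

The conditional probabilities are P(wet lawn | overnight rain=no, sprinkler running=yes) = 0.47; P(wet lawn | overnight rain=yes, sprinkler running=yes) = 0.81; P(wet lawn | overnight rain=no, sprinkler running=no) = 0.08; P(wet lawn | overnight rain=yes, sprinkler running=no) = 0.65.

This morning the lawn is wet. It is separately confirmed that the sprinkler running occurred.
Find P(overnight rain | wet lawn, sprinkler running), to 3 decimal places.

P(wet lawn | sprinkler running) = 0.47·0.91 + 0.81·0.09 = 0.427700 + 0.072900 = 0.500600
The overnight rain-present share is 0.81·0.09 = 0.072900.
Hence the posterior is 0.072900/0.500600 ≈ 0.146.

P(overnight rain | wet lawn, sprinkler running) ≈ 0.146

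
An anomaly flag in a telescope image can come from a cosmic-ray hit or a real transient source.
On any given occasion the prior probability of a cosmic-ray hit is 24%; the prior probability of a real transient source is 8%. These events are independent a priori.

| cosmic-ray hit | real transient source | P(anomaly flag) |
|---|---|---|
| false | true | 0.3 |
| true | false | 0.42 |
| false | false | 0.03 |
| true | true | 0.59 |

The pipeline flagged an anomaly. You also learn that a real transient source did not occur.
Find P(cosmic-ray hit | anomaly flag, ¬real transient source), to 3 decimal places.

P(anomaly flag | ¬real transient source) = 0.03·0.76 + 0.42·0.24 = 0.022800 + 0.100800 = 0.123600
The cosmic-ray hit-present share is 0.42·0.24 = 0.100800.
Hence the posterior is 0.100800/0.123600 ≈ 0.816.

P(cosmic-ray hit | anomaly flag, ¬real transient source) ≈ 0.816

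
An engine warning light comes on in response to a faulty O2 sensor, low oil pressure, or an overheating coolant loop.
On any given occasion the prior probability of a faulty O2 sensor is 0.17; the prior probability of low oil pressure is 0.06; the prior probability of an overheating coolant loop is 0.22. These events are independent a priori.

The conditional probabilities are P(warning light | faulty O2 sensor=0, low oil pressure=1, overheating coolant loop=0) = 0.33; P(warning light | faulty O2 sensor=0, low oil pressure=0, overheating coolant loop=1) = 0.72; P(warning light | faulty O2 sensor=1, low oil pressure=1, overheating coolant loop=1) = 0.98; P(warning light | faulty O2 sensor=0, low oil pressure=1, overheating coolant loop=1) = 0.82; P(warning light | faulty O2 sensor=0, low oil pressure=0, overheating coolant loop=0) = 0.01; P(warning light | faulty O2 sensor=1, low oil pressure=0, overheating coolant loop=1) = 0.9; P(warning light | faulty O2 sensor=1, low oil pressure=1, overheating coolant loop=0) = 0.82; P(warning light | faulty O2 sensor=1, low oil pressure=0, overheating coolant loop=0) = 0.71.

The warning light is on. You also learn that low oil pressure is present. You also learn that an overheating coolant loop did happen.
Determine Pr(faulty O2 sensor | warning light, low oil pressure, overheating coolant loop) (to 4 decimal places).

Pr(faulty O2 sensor | warning light, low oil pressure, overheating coolant loop) ≈ 0.1966

P(warning light | low oil pressure, overheating coolant loop) = 0.82*0.83 + 0.98*0.17 = 0.680600 + 0.166600 = 0.847200
Of this, 0.166600 comes from 0.98*0.17 (the faulty O2 sensor=true cases).
So P(faulty O2 sensor | warning light, low oil pressure, overheating coolant loop) = 0.166600/0.847200 ≈ 0.1966.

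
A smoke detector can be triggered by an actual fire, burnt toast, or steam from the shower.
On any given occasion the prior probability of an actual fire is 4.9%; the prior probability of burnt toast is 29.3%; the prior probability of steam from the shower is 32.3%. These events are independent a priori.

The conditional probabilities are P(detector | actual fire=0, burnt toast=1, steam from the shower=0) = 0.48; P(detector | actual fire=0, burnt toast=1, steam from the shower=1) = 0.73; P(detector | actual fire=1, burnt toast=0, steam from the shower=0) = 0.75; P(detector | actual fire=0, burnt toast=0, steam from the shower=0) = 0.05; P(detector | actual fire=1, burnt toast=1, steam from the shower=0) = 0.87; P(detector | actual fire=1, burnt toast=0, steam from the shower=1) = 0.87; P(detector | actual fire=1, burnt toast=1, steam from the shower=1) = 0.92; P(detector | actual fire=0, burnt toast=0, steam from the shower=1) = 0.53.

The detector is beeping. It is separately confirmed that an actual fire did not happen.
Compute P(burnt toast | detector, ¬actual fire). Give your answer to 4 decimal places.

P(burnt toast | detector, ¬actual fire) ≈ 0.5313

Numerator (weight on configurations with burnt toast): 0.095213 + 0.069086 = 0.164299
Normalizer over all consistent configurations: 0.05×0.707×0.677 + 0.53×0.707×0.323 + 0.48×0.293×0.677 + 0.73×0.293×0.323 = 0.309262
Posterior = 0.164299 / 0.309262 ≈ 0.5313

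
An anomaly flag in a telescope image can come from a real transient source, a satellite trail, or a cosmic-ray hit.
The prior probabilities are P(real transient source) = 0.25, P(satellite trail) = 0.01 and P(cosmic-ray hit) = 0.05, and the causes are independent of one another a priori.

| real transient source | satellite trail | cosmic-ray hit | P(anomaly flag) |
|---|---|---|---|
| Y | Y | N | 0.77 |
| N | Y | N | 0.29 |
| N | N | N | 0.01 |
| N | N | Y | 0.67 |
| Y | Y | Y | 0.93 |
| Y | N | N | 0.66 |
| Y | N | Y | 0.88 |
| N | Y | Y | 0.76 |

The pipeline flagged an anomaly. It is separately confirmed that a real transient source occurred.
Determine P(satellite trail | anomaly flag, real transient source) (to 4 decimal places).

Weight on satellite trail=true, given the evidence: 0.007315 + 0.000465 = 0.007780
Normalizer over all consistent configurations: 0.66*0.99*0.95 + 0.88*0.99*0.05 + 0.77*0.01*0.95 + 0.93*0.01*0.05 = 0.672070
P(satellite trail | anomaly flag, real transient source) = 0.007780/0.672070 ≈ 0.0116

P(satellite trail | anomaly flag, real transient source) ≈ 0.0116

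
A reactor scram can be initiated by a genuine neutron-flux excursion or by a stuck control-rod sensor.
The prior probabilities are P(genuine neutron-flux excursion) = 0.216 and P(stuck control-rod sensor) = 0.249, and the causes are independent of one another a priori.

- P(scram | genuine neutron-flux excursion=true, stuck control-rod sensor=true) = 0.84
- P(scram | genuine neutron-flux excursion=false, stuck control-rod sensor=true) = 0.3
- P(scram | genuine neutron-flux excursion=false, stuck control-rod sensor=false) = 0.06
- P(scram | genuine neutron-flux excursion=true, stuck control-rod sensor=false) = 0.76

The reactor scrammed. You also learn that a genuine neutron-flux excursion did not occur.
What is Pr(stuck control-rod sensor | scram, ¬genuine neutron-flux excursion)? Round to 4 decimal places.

Pr(stuck control-rod sensor | scram, ¬genuine neutron-flux excursion) ≈ 0.6237

Enumerate both values of stuck control-rod sensor and weight by the priors:
  P(scram | ¬genuine neutron-flux excursion) = 0.06·0.751 + 0.3·0.249
        = 0.045060 + 0.074700 = 0.119760
Keeping only the stuck control-rod sensor-present terms gives 0.074700, so
  P(stuck control-rod sensor | scram, ¬genuine neutron-flux excursion) = 0.074700 / 0.119760 ≈ 0.6237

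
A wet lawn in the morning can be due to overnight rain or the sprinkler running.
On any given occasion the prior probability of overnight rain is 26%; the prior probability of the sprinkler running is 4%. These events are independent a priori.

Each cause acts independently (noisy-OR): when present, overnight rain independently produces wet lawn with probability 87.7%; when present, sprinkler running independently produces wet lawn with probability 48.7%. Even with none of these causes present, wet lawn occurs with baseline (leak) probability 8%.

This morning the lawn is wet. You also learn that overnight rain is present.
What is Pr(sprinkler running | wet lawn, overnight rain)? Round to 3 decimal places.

Under noisy-OR, P(wet lawn | causes) = 1 − (1−0.08)·∏(1−qᵢ) over the active causes.
Weight on sprinkler running=true, given the evidence: 0.941949·0.04 = 0.037678
Normalizer over all consistent configurations: 0.88684·0.96 + 0.941949·0.04 = 0.889044
Posterior = 0.037678 / 0.889044 ≈ 0.042

Pr(sprinkler running | wet lawn, overnight rain) ≈ 0.042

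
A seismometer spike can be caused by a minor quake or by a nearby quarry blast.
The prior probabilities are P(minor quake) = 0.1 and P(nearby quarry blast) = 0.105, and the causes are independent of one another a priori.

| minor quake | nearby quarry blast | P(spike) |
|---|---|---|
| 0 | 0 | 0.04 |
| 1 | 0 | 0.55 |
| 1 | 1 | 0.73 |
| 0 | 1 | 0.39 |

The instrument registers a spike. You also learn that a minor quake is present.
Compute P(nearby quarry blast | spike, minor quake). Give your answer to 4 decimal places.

P(nearby quarry blast | spike, minor quake) ≈ 0.1347

P(spike | minor quake) = 0.55·0.895 + 0.73·0.105 = 0.492250 + 0.076650 = 0.568900
Of this, 0.076650 comes from 0.73·0.105 (the nearby quarry blast=true cases).
So P(nearby quarry blast | spike, minor quake) = 0.076650/0.568900 ≈ 0.1347.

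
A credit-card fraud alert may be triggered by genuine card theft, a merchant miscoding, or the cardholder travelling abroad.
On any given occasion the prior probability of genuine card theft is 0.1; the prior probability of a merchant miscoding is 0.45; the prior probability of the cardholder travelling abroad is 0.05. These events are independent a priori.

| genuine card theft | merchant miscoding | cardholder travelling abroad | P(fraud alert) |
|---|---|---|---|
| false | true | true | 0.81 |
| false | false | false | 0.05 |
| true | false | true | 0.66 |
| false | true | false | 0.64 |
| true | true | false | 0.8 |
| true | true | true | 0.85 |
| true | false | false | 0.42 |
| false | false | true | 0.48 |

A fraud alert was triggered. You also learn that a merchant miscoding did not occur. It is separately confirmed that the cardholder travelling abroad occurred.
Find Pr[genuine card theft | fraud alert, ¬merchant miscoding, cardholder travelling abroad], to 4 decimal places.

Sum P(fraud alert|·) weighted by the priors over both values of genuine card theft:
  P(fraud alert | ¬merchant miscoding, cardholder travelling abroad) = 0.48·0.9 + 0.66·0.1
        = 0.432000 + 0.066000 = 0.498000
Configurations with genuine card theft contribute 0.066000, so
  P(genuine card theft | fraud alert, ¬merchant miscoding, cardholder travelling abroad) = 0.066000 / 0.498000 ≈ 0.1325

Pr[genuine card theft | fraud alert, ¬merchant miscoding, cardholder travelling abroad] ≈ 0.1325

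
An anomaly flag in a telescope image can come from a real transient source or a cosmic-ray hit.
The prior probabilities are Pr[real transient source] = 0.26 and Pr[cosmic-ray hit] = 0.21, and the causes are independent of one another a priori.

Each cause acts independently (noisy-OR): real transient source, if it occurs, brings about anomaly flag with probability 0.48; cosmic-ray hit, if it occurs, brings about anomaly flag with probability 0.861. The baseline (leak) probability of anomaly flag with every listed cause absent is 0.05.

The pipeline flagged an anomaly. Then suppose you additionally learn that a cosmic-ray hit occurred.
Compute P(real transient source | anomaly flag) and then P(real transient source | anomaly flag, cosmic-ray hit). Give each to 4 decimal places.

P(real transient source | anomaly flag) ≈ 0.4854; P(real transient source | anomaly flag, cosmic-ray hit) ≈ 0.2738

Under noisy-OR, P(anomaly flag | causes) = 1 − (1−0.05)·∏(1−qᵢ) over the active causes.
Numerator (weight on configurations with real transient source): 0.103932 + 0.050851 = 0.154783
Normalizer over all consistent configurations: 0.05*0.74*0.79 + 0.86795*0.74*0.21 + 0.506*0.26*0.79 + 0.931334*0.26*0.21 = 0.318892
P(real transient source | anomaly flag) = 0.154783/0.318892 ≈ 0.4854

Now condition on the additional information:
Weight on real transient source=true, given the evidence: 0.931334*0.26 = 0.242147
The normalizing constant is 0.86795*0.74 + 0.931334*0.26 = 0.884430
Posterior = 0.242147 / 0.884430 ≈ 0.2738
Conditioning on cosmic-ray hit lowers the posterior on real transient source: the classic explaining-away effect in a common-effect structure.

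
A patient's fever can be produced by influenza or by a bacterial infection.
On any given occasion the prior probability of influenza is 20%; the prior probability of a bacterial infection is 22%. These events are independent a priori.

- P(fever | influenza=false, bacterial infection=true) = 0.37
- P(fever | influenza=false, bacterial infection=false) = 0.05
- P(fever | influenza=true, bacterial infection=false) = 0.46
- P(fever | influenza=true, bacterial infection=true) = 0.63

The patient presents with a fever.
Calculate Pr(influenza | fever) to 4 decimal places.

For the numerator, keep only influenza=true terms: 0.071760 + 0.027720 = 0.099480
The normalizing constant is 0.05·0.8·0.78 + 0.37·0.8·0.22 + 0.46·0.2·0.78 + 0.63·0.2·0.22 = 0.195800
Posterior = 0.099480 / 0.195800 ≈ 0.5081

Pr(influenza | fever) ≈ 0.5081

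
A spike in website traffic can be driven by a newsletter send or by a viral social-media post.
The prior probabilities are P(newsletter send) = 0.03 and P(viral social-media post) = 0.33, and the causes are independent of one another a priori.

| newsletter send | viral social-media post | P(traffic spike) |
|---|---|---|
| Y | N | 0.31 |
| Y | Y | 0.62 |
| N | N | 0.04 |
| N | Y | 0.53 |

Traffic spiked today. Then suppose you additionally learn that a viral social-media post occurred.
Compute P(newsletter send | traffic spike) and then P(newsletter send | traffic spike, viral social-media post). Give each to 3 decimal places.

By total probability over the 4 (newsletter send, viral social-media post) configurations:
  P(traffic spike) = 0.04·0.97·0.67 + 0.53·0.97·0.33 + 0.31·0.03·0.67 + 0.62·0.03·0.33
        = 0.025996 + 0.169653 + 0.006231 + 0.006138 = 0.208018
Configurations with newsletter send contribute 0.012369, so
  P(newsletter send | traffic spike) = 0.012369 / 0.208018 ≈ 0.059

Now also conditioning on viral social-media post=true:
For the numerator, keep only newsletter send=true terms: 0.62·0.03 = 0.018600
The normalizing constant is 0.53·0.97 + 0.62·0.03 = 0.532700
P(newsletter send | traffic spike, viral social-media post) = 0.018600/0.532700 ≈ 0.035

P(newsletter send | traffic spike) ≈ 0.059; P(newsletter send | traffic spike, viral social-media post) ≈ 0.035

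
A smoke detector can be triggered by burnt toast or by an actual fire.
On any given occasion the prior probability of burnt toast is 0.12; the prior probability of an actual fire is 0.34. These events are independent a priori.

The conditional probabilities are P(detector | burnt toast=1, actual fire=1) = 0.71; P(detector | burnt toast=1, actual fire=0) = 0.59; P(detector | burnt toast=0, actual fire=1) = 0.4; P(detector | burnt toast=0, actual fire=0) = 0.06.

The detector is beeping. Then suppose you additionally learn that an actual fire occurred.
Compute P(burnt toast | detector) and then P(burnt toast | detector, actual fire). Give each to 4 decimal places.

P(burnt toast | detector) ≈ 0.3288; P(burnt toast | detector, actual fire) ≈ 0.1949

By total probability over the 4 (burnt toast, actual fire) configurations:
  P(detector) = 0.06×0.88×0.66 + 0.4×0.88×0.34 + 0.59×0.12×0.66 + 0.71×0.12×0.34
        = 0.034848 + 0.119680 + 0.046728 + 0.028968 = 0.230224
Configurations with burnt toast contribute 0.075696, so
  P(burnt toast | detector) = 0.075696 / 0.230224 ≈ 0.3288

With the extra evidence:
P(detector | actual fire) = 0.4·0.88 + 0.71·0.12 = 0.352000 + 0.085200 = 0.437200
Of this, 0.085200 comes from 0.71·0.12 (the burnt toast=true cases).
So P(burnt toast | detector, actual fire) = 0.085200/0.437200 ≈ 0.1949.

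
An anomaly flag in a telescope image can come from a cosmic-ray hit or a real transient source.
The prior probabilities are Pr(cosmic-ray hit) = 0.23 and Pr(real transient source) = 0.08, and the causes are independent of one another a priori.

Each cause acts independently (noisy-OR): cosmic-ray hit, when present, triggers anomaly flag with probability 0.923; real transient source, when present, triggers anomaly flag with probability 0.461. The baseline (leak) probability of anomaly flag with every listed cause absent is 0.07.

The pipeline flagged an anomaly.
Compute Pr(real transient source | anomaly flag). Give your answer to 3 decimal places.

Under noisy-OR, P(anomaly flag | causes) = 1 − (1−0.07)·∏(1−qᵢ) over the active causes.
P(anomaly flag) = 0.07·0.77·0.92 + 0.49873·0.77·0.08 + 0.92839·0.23·0.92 + 0.961402·0.23·0.08 = 0.049588 + 0.030722 + 0.196447 + 0.017690 = 0.294447
Restricting to configurations with real transient source present: 0.030722 + 0.017690 = 0.048412.
P(real transient source | anomaly flag) = 0.048412 / 0.294447 ≈ 0.164

Pr(real transient source | anomaly flag) ≈ 0.164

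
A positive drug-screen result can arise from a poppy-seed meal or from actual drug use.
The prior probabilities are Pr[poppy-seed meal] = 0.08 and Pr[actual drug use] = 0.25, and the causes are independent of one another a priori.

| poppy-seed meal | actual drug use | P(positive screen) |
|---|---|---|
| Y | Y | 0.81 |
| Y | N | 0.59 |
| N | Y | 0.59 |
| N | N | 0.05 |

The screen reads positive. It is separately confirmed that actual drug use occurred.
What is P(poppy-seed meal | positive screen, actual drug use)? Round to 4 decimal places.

By total probability over both values of poppy-seed meal:
  P(positive screen | actual drug use) = 0.59*0.92 + 0.81*0.08
        = 0.542800 + 0.064800 = 0.607600
Configurations with poppy-seed meal contribute 0.064800, so
  P(poppy-seed meal | positive screen, actual drug use) = 0.064800 / 0.607600 ≈ 0.1066

P(poppy-seed meal | positive screen, actual drug use) ≈ 0.1066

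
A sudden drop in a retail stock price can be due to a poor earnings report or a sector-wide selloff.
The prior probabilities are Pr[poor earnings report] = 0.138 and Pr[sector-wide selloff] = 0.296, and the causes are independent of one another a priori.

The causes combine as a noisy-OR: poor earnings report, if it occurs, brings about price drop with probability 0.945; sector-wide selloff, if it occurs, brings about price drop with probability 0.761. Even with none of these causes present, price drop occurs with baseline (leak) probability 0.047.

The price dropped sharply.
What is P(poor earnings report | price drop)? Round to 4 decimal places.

Under noisy-OR, P(price drop | causes) = 1 − (1−0.047)·∏(1−qᵢ) over the active causes.
Sum P(price drop|·) weighted by the priors over the 4 (poor earnings report, sector-wide selloff) configurations:
  P(price drop) = 0.047·0.862·0.704 + 0.772233·0.862·0.296 + 0.947585·0.138·0.704 + 0.987473·0.138·0.296
        = 0.028522 + 0.197037 + 0.092060 + 0.040336 = 0.357955
Keeping only the poor earnings report-present terms gives 0.132396, so
  P(poor earnings report | price drop) = 0.132396 / 0.357955 ≈ 0.3699

P(poor earnings report | price drop) ≈ 0.3699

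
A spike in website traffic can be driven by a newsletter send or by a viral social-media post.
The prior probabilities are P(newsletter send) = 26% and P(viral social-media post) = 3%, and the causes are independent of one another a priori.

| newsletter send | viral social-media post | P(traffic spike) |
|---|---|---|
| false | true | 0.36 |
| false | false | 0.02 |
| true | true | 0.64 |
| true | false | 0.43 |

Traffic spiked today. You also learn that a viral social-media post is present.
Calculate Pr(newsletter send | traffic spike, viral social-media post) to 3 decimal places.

Pr(newsletter send | traffic spike, viral social-media post) ≈ 0.384

Numerator (weight on configurations with newsletter send): 0.64·0.26 = 0.166400
Normalizer over all consistent configurations: 0.36·0.74 + 0.64·0.26 = 0.432800
P(newsletter send | traffic spike, viral social-media post) = 0.166400/0.432800 ≈ 0.384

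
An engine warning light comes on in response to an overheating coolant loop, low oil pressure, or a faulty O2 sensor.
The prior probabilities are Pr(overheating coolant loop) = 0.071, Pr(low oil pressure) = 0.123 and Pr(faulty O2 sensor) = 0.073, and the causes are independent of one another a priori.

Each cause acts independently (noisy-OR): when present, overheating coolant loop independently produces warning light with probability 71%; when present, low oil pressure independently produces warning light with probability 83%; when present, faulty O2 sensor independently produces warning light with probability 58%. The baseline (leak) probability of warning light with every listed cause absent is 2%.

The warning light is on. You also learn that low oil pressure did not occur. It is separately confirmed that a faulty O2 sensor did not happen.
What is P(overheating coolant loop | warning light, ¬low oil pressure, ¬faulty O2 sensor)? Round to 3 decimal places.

Under noisy-OR, P(warning light | causes) = 1 − (1−0.02)·∏(1−qᵢ) over the active causes.
P(warning light | ¬low oil pressure, ¬faulty O2 sensor) = 0.02*0.929 + 0.7158*0.071 = 0.018580 + 0.050822 = 0.069402
Restricting to configurations with overheating coolant loop present: 0.7158*0.071 = 0.050822.
Hence the posterior is 0.050822/0.069402 ≈ 0.732.

P(overheating coolant loop | warning light, ¬low oil pressure, ¬faulty O2 sensor) ≈ 0.732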